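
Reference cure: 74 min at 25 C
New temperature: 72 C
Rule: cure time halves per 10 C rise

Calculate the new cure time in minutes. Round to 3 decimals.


factor = 2^((72-25)/10) = 25.9921
t_new = 74 / 25.9921 = 2.847 min

2.847


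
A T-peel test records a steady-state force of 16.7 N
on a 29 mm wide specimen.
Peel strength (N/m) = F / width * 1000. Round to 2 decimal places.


Peel strength = 16.7 / 29 * 1000
= 575.86 N/m

575.86


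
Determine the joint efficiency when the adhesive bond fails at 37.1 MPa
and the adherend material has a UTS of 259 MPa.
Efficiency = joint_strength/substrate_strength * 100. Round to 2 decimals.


Joint efficiency = 37.1 / 259 * 100
= 14.32%

14.32


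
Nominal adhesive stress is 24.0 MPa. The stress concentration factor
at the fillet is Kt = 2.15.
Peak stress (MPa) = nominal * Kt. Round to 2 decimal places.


Peak = 24.0 * 2.15 = 51.60 MPa

51.60


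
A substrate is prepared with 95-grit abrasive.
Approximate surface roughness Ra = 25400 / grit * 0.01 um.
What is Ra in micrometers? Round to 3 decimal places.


Ra = 25400 / 95 * 0.01 = 2.674 um

2.674


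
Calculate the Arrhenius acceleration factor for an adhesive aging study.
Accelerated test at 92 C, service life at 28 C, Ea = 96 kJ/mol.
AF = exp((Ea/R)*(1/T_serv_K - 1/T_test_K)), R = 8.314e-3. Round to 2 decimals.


T_test = 365.15 K, T_serv = 301.15 K
Ea/R = 96 / 0.008314 = 11546.79
AF = exp(11546.79 * (1/301.15 - 1/365.15))
= 829.05

829.05


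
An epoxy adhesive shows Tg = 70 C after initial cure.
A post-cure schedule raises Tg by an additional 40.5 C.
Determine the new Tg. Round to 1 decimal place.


New Tg = 70 + 40.5
= 110.5 C

110.5


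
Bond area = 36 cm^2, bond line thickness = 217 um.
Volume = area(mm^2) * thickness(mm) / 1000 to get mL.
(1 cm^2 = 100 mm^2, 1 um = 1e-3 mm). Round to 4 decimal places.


area_mm2 = 36 * 100 = 3600
blt_mm = 217 * 1e-3 = 0.217
vol_mm3 = 3600 * 0.217 = 781.2
vol_mL = 781.2 / 1000 = 0.7812 mL

0.7812


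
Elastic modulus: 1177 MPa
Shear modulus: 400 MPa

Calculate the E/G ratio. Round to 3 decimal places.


E / G = 1177 / 400 = 2.943

2.943


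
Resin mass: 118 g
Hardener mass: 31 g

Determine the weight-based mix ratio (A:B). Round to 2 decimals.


Ratio = 118 / 31 = 3.81

3.81


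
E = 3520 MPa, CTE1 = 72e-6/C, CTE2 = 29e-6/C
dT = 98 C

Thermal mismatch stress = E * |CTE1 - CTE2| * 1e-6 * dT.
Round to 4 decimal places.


= 3520 * 43e-6 * 98
= 14.8333 MPa

14.8333


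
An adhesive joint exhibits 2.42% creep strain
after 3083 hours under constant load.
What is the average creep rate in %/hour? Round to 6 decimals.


Creep rate = strain / time
= 2.42 / 3083
= 0.000785 %/h

0.000785


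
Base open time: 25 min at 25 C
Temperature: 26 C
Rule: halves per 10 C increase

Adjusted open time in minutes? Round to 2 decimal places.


Acceleration = 2^((26-25)/10) = 1.0718
Open time = 25 / 1.0718 = 23.33 min

23.33


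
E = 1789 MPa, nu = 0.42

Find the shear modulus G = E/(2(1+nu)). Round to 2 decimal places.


G = 1789 / (2 * 1.42)
= 629.93 MPa

629.93


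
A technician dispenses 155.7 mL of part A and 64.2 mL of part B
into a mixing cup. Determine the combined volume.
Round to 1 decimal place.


Combined volume = 155.7 + 64.2
= 219.9 mL

219.9


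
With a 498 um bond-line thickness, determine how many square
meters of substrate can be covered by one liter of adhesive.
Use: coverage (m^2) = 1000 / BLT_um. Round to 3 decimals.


Coverage = 1000 / 498 = 2.008 m^2

2.008


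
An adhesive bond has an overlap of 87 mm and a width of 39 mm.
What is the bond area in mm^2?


Bond area = overlap * width
= 87 * 39
= 3393 mm^2

3393


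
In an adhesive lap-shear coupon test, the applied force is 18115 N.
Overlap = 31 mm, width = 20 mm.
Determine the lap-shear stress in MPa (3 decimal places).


stress = F / (overlap * width)
= 18115 / (31 * 20)
= 29.218 MPa

29.218


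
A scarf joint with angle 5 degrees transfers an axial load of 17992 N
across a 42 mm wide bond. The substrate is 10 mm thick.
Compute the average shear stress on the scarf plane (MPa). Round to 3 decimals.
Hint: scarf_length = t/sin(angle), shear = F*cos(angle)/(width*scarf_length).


scarf_length = 10 / sin(5 deg) = 114.7371 mm
cos(5 deg) = 0.996195
shear stress = 17992 * 0.996195 / (42 * 114.7371)
= 3.719 MPa

3.719


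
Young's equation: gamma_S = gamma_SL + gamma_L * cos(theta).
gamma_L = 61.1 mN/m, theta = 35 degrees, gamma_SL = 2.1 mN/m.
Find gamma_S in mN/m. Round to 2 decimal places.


cos(35 deg) = 0.819152
gamma_S = 2.1 + 61.1 * 0.819152
= 52.15 mN/m

52.15


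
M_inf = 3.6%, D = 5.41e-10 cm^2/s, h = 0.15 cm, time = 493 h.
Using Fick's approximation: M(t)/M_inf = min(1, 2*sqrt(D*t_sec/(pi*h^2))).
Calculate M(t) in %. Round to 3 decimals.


t = 1774800 s
ratio = min(1, 2*sqrt(5.41e-10*1774800/(pi*0.0225)))
= 0.233097
M(t) = 3.6 * 0.233097 = 0.839%

0.839


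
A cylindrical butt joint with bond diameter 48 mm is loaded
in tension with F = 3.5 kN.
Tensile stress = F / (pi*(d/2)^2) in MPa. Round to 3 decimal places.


Area = pi * (48/2)^2 = 1809.5574 mm^2
Stress = 3.5*1000 / 1809.5574
= 1.934 MPa

1.934


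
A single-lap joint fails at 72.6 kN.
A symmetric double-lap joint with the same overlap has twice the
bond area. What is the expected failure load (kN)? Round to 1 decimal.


Double-lap load = 2 * 72.6 = 145.2 kN

145.2


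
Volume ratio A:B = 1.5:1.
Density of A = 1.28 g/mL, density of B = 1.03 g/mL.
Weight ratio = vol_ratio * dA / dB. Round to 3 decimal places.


Wt ratio = 1.5 * 1.28 / 1.03
= 1.864

1.864


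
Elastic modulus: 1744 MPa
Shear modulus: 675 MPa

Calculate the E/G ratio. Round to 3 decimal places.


E / G = 1744 / 675 = 2.584

2.584


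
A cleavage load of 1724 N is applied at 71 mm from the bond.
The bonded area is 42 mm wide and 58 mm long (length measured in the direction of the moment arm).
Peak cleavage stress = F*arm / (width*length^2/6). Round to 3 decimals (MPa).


Moment = 1724 * 71 = 122404 N*mm
Section modulus = 42 * 3364 / 6 = 141288 / 6 mm^3
Stress = 122404 / (141288 / 6) = 734424 / 141288
= 5.198 MPa

5.198


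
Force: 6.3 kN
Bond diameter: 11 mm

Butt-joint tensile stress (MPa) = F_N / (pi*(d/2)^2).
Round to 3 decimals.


F_N = 6.3 * 1000 = 6300.0 N
A = pi*(5.5)^2 = 95.0332 mm^2
stress = 6300.0 / 95.0332 = 66.293 MPa

66.293


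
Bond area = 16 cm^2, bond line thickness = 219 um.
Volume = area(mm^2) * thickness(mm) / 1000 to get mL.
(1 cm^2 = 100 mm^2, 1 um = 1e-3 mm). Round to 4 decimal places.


area_mm2 = 16 * 100 = 1600
blt_mm = 219 * 1e-3 = 0.219
vol_mm3 = 1600 * 0.219 = 350.4
vol_mL = 350.4 / 1000 = 0.3504 mL

0.3504


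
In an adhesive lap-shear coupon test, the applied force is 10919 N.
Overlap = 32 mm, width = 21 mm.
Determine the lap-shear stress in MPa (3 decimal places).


stress = F / (overlap * width)
= 10919 / (32 * 21)
= 16.249 MPa

16.249


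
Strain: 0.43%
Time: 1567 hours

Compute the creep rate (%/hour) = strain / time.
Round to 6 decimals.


Creep rate = 0.43 / 1567
= 0.000274 %/h

0.000274


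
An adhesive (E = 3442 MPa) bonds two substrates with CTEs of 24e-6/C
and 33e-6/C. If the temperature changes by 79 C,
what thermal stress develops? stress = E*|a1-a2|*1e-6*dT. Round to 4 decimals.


Stress = 3442 * |24 - 33| * 1e-6 * 79
= 2.4473 MPa

2.4473


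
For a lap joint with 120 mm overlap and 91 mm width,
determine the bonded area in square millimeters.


Area = 120 * 91 = 10920 mm^2

10920


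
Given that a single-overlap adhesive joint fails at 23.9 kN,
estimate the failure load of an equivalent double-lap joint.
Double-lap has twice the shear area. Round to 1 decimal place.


Double-lap factor = 2
Expected load = 23.9 * 2 = 47.8 kN

47.8


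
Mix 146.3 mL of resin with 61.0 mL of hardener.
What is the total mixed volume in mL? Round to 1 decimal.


Total = 146.3 + 61.0 = 207.3 mL

207.3


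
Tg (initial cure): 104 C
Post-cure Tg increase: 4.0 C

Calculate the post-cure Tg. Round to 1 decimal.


Post-cure Tg = 104 + 4.0 = 108.0 C

108.0


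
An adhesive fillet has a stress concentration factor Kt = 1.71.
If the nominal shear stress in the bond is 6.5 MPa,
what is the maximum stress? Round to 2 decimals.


Max stress = 6.5 * 1.71 = 11.12 MPa

11.12


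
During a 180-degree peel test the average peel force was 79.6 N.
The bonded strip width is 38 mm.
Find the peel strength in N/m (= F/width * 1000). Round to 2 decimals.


Peel strength = F/width * 1000
= 79.6 / 38 * 1000
= 2094.74 N/m

2094.74


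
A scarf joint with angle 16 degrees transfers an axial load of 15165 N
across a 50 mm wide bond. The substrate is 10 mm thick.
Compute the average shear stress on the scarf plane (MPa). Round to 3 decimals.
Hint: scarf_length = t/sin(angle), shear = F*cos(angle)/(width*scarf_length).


scarf_length = 10 / sin(16 deg) = 36.2796 mm
cos(16 deg) = 0.961262
shear stress = 15165 * 0.961262 / (50 * 36.2796)
= 8.036 MPa

8.036


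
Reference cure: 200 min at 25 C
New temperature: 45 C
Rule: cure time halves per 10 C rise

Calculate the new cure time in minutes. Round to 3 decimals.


factor = 2^((45-25)/10) = 4.0000
t_new = 200 / 4.0000 = 50.000 min

50.000


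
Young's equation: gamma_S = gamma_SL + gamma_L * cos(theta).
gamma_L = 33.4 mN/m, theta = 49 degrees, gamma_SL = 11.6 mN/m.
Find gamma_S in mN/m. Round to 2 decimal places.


cos(49 deg) = 0.656059
gamma_S = 11.6 + 33.4 * 0.656059
= 33.51 mN/m

33.51


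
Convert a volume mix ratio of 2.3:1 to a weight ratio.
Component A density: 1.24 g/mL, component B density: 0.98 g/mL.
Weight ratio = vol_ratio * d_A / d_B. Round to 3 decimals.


= 2.3 * 1.24 / 0.98 = 2.910

2.910


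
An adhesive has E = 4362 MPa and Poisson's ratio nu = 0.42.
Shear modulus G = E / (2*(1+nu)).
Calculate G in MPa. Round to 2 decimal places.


G = 4362 / (2*(1+0.42))
= 4362 / 2.84
= 1535.92 MPa

1535.92


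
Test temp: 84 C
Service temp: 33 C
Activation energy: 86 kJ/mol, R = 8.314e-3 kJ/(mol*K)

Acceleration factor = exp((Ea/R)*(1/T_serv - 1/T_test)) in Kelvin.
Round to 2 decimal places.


AF = exp((86/0.008314)*(1/306.15 - 1/357.15))
= 124.55

124.55


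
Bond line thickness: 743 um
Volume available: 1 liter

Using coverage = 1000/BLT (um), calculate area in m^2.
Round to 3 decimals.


1 L = 1e6 mm^3, thickness = 743 um = 0.743 mm
Area = 1e6 / 0.743 mm^2 = (1e6 / 0.743) / 1e6 m^2 = 1000 / 743 m^2
= 1.346 m^2

1.346


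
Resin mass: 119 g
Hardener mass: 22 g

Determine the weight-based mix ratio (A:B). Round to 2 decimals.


Ratio = 119 / 22 = 5.41

5.41


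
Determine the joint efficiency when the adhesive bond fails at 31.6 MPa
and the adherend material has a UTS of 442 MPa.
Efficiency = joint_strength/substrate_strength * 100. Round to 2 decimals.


Joint efficiency = 31.6 / 442 * 100
= 7.15%

7.15


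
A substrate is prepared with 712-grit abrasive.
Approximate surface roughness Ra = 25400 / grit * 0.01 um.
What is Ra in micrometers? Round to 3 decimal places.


Ra = 25400 / 712 * 0.01 = 0.357 um

0.357


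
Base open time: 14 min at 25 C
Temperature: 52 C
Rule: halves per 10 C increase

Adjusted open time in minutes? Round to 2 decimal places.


Acceleration = 2^((52-25)/10) = 6.4980
Open time = 14 / 6.4980 = 2.15 min

2.15


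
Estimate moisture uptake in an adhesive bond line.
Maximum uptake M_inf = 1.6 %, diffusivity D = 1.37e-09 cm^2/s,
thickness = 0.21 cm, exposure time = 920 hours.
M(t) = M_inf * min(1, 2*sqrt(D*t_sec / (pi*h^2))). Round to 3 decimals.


Convert time: 920 h = 3312000 s
ratio = min(1, 2*sqrt(1.37e-09*3312000/(pi*0.21^2)))
= 0.361944
M(t) = 1.6 * 0.361944 = 0.579%

0.579


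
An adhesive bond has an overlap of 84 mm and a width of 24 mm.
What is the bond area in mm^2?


Bond area = overlap * width
= 84 * 24
= 2016 mm^2

2016


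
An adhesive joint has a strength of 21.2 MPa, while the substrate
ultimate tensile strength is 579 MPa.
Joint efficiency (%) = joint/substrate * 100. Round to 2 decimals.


Efficiency = 21.2 / 579 * 100
= 3.66%

3.66


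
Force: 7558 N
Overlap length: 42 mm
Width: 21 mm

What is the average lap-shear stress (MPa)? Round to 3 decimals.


Average shear stress = F / (overlap * width)
= 7558 / (42 * 21)
= 8.569 MPa

8.569


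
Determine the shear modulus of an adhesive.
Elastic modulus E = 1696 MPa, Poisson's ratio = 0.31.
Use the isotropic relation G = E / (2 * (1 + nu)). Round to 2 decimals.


G = 1696 / (2*(1+0.31)) = 1696 / 2.62
= 647.33 MPa

647.33


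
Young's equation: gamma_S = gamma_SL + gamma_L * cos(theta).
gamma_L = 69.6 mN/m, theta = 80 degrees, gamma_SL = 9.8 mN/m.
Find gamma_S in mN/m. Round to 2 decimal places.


cos(80 deg) = 0.173648
gamma_S = 9.8 + 69.6 * 0.173648
= 21.89 mN/m

21.89


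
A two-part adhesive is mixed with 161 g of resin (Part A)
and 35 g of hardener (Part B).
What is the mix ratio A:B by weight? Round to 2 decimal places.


Mix ratio = mass_A / mass_B
= 161 / 35
= 4.60

4.60


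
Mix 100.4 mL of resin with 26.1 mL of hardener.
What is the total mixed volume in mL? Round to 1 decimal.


Total = 100.4 + 26.1 = 126.5 mL

126.5


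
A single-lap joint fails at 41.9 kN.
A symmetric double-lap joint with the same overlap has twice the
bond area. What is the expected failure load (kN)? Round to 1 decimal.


Double-lap load = 2 * 41.9 = 83.8 kN

83.8


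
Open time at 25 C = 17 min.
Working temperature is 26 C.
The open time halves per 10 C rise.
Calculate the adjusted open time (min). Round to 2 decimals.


factor = 2^((26 - 25) / 10) = 1.0718
ot = 17 / 1.0718 = 15.86 min

15.86


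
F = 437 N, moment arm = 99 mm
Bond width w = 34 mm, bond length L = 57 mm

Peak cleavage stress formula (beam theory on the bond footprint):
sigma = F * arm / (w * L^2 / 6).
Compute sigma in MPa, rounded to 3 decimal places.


sigma = (437 * 99) / (34 * 3249 / 6)
= 43263 * 6 / 110466
= 259578 / 110466
= 2.350 MPa

2.350


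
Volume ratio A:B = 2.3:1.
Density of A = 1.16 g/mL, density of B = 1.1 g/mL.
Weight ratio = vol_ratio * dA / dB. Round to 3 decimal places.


Wt ratio = 2.3 * 1.16 / 1.1
= 2.425

2.425


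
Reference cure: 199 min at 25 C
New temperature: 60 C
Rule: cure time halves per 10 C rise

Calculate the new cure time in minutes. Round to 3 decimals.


factor = 2^((60-25)/10) = 11.3137
t_new = 199 / 11.3137 = 17.589 min

17.589


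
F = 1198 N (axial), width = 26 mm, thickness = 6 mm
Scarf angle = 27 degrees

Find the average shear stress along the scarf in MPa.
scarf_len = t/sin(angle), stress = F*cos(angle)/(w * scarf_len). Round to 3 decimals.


scarf_len = 6/sin(27 deg) = 13.2161
cos(27 deg) = 0.891007
stress = 1198*0.891007/(26*13.2161) = 3.106 MPa

3.106


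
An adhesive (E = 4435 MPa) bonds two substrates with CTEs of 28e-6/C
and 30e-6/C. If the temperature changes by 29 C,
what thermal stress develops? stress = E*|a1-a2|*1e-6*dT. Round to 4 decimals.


Stress = 4435 * |28 - 30| * 1e-6 * 29
= 0.2572 MPa

0.2572


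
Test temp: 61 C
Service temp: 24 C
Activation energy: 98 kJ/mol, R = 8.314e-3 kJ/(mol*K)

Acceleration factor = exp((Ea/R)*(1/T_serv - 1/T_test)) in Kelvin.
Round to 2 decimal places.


AF = exp((98/0.008314)*(1/297.15 - 1/334.15))
= 80.83

80.83


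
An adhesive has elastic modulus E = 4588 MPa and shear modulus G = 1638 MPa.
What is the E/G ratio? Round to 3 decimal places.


E/G = 4588 / 1638 = 2.801

2.801


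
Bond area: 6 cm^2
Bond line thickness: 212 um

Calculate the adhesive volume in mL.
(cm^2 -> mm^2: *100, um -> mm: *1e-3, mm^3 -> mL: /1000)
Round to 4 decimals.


V = 6*100 * 212*1e-3 / 1000
= 0.1272 mL

0.1272


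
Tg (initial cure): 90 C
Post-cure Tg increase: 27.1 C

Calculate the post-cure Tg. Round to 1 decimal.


Post-cure Tg = 90 + 27.1 = 117.1 C

117.1


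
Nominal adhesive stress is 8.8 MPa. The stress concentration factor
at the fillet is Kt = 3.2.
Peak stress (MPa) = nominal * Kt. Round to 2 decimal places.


Peak = 8.8 * 3.2 = 28.16 MPa

28.16


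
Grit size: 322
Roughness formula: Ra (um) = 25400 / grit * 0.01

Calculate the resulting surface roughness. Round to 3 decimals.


Ra = 25400 / 322 * 0.01
= 0.789 um

0.789


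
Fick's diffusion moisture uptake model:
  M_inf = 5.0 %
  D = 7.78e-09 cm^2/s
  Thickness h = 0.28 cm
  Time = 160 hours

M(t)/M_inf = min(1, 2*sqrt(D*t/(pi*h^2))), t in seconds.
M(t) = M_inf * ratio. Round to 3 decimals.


t_sec = 160 * 3600 = 576000
ratio = 2*sqrt(7.78e-09*576000/(pi*0.28^2))
= min(1, 0.269773)
= 0.269773
M(t) = 5.0 * 0.269773 = 1.349 %

1.349


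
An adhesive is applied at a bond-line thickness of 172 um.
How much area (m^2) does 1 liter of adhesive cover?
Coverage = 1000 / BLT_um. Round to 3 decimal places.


Coverage = 1000 / 172 = 5.814 m^2

5.814


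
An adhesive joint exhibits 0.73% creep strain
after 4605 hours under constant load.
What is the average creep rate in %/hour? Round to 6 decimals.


Creep rate = strain / time
= 0.73 / 4605
= 0.000159 %/h

0.000159


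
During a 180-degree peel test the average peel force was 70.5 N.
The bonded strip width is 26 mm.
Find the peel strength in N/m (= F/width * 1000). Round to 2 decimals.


Peel strength = F/width * 1000
= 70.5 / 26 * 1000
= 2711.54 N/m

2711.54


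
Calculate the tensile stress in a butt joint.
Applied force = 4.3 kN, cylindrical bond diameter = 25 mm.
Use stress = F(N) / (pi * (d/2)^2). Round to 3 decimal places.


A = pi * 12.5^2 = 490.8739 mm^2
sigma = 4300.0 / 490.8739 = 8.760 MPa

8.760


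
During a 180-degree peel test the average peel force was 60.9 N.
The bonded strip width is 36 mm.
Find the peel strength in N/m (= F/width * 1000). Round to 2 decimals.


Peel strength = F/width * 1000
= 60.9 / 36 * 1000
= 1691.67 N/m

1691.67


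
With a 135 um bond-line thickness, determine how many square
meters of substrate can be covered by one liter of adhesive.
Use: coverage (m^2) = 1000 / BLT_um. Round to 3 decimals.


Coverage = 1000 / 135 = 7.407 m^2

7.407


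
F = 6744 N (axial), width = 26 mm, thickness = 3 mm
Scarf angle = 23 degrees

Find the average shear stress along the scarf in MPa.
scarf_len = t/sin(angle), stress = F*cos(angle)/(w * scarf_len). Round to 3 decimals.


scarf_len = 3/sin(23 deg) = 7.6779
cos(23 deg) = 0.920505
stress = 6744*0.920505/(26*7.6779) = 31.098 MPa

31.098


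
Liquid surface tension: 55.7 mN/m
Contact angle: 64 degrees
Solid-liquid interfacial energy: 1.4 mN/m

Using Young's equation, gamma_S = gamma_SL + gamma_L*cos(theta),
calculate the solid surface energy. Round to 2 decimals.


gamma_S = 1.4 + 55.7 * cos(64)
= 25.82 mN/m

25.82


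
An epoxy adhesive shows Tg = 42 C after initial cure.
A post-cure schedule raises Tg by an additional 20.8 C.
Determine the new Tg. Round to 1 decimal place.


New Tg = 42 + 20.8
= 62.8 C

62.8


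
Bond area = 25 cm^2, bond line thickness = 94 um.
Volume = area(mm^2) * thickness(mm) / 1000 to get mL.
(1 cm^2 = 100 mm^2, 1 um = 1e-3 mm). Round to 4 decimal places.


area_mm2 = 25 * 100 = 2500
blt_mm = 94 * 1e-3 = 0.094
vol_mm3 = 2500 * 0.094 = 235.0
vol_mL = 235.0 / 1000 = 0.2350 mL

0.2350


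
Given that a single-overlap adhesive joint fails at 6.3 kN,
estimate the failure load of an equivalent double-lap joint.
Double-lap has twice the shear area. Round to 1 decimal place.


Double-lap factor = 2
Expected load = 6.3 * 2 = 12.6 kN

12.6


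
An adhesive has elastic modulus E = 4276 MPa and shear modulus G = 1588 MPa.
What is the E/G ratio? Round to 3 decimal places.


E/G = 4276 / 1588 = 2.693

2.693


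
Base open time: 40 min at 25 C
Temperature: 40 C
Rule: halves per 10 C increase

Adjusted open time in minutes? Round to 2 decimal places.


Acceleration = 2^((40-25)/10) = 2.8284
Open time = 40 / 2.8284 = 14.14 min

14.14


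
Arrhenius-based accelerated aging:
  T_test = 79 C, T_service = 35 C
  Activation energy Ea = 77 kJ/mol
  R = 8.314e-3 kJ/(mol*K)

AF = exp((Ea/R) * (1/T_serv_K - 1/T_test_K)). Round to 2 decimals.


T_test_K = 352.15, T_serv_K = 308.15
AF = exp((77/8.314e-3) * (1/308.15 - 1/352.15))
= 42.75

42.75


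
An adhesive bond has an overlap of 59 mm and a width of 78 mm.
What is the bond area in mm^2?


Bond area = overlap * width
= 59 * 78
= 4602 mm^2

4602


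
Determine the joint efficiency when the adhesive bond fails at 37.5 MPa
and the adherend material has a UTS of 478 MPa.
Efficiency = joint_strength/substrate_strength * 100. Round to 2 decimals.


Joint efficiency = 37.5 / 478 * 100
= 7.85%

7.85


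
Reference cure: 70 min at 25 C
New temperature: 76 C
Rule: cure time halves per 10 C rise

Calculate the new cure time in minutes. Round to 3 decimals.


factor = 2^((76-25)/10) = 34.2968
t_new = 70 / 34.2968 = 2.041 min

2.041


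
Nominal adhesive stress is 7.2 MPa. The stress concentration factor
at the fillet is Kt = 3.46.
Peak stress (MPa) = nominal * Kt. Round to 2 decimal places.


Peak = 7.2 * 3.46 = 24.91 MPa

24.91


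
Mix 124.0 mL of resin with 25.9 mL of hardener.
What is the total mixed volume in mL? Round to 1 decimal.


Total = 124.0 + 25.9 = 149.9 mL

149.9


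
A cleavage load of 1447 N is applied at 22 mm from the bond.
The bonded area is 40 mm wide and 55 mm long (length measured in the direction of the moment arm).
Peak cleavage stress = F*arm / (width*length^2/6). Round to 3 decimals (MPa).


Moment = 1447 * 22 = 31834 N*mm
Section modulus = 40 * 3025 / 6 = 121000 / 6 mm^3
Stress = 31834 / (121000 / 6) = 191004 / 121000
= 1.579 MPa

1.579


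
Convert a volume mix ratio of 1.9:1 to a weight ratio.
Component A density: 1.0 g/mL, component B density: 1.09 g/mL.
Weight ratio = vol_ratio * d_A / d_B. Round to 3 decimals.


= 1.9 * 1.0 / 1.09 = 1.743

1.743


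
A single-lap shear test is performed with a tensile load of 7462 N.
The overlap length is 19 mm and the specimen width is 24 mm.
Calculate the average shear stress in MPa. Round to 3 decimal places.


Shear stress = F / (overlap * width)
= 7462 / (19 * 24)
= 7462 / 456
= 16.364 MPa

16.364


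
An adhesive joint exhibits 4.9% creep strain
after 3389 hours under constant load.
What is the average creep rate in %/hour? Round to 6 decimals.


Creep rate = strain / time
= 4.9 / 3389
= 0.001446 %/h

0.001446


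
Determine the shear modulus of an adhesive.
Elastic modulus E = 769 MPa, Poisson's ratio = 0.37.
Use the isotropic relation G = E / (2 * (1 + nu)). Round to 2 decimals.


G = 769 / (2*(1+0.37)) = 769 / 2.74
= 280.66 MPa

280.66


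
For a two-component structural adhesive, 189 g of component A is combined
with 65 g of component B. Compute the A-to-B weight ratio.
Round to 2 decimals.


Weight ratio A:B = 189 / 65
= 2.91

2.91


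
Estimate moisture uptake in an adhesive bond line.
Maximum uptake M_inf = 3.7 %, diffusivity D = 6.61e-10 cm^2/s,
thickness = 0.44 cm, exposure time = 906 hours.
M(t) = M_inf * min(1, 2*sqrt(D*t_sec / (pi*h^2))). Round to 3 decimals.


Convert time: 906 h = 3261600 s
ratio = min(1, 2*sqrt(6.61e-10*3261600/(pi*0.44^2)))
= 0.119074
M(t) = 3.7 * 0.119074 = 0.441%

0.441


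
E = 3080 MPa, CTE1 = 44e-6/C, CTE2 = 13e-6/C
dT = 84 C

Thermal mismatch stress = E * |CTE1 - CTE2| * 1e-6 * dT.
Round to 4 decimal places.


= 3080 * 31e-6 * 84
= 8.0203 MPa

8.0203


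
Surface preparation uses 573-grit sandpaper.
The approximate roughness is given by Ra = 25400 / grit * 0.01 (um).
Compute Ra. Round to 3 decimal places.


Ra = 25400 / 573 * 0.01
= 254 / 573
= 0.443 um

0.443


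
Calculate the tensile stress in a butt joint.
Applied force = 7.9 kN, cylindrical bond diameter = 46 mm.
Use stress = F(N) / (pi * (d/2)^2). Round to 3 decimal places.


A = pi * 23.0^2 = 1661.9025 mm^2
sigma = 7900.0 / 1661.9025 = 4.754 MPa

4.754


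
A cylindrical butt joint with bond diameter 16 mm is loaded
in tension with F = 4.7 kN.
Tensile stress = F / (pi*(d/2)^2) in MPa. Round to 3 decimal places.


Area = pi * (16/2)^2 = 201.0619 mm^2
Stress = 4.7*1000 / 201.0619
= 23.376 MPa

23.376


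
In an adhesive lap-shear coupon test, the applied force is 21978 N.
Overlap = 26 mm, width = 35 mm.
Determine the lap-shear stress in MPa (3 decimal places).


stress = F / (overlap * width)
= 21978 / (26 * 35)
= 24.152 MPa

24.152


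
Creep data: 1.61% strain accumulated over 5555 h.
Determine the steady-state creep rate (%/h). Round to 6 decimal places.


Rate = 1.61 / 5555 = 0.000290 %/h

0.000290


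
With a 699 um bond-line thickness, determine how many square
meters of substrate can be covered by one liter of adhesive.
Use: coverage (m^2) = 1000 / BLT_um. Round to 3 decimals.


Coverage = 1000 / 699 = 1.431 m^2

1.431


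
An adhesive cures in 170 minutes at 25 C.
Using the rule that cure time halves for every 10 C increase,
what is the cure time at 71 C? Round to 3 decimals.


Factor = 2^((71 - 25) / 10) = 24.2515
Cure time = 170 / 24.2515
= 7.010 minutes

7.010


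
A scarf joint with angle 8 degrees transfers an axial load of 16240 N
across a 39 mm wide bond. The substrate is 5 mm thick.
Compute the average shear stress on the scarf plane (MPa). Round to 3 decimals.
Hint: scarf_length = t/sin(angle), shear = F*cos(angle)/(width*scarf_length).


scarf_length = 5 / sin(8 deg) = 35.9265 mm
cos(8 deg) = 0.990268
shear stress = 16240 * 0.990268 / (39 * 35.9265)
= 11.478 MPa

11.478


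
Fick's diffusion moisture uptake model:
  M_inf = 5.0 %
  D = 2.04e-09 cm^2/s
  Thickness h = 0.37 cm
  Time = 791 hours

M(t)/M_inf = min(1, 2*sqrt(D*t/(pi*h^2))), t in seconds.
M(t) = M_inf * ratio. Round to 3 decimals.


t_sec = 791 * 3600 = 2847600
ratio = 2*sqrt(2.04e-09*2847600/(pi*0.37^2))
= min(1, 0.232438)
= 0.232438
M(t) = 5.0 * 0.232438 = 1.162 %

1.162


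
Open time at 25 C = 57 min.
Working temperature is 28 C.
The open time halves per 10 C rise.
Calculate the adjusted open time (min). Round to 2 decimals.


factor = 2^((28 - 25) / 10) = 1.2311
ot = 57 / 1.2311 = 46.30 min

46.30


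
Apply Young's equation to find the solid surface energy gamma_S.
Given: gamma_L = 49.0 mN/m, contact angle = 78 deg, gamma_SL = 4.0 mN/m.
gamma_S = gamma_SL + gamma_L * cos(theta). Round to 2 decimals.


theta_rad = 78 * pi/180 = 1.361357
gamma_S = 4.0 + 49.0 * cos(1.361357)
= 14.19 mN/m

14.19


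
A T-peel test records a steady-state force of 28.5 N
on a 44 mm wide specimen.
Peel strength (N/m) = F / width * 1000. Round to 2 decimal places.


Peel strength = 28.5 / 44 * 1000
= 647.73 N/m

647.73


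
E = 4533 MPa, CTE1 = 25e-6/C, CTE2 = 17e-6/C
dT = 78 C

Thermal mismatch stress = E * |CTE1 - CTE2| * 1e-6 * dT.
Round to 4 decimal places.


= 4533 * 8e-6 * 78
= 2.8286 MPa

2.8286


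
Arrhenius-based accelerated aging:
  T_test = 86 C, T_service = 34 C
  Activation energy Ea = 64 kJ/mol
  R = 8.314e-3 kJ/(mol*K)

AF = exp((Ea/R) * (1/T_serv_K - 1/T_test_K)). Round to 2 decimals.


T_test_K = 359.15, T_serv_K = 307.15
AF = exp((64/8.314e-3) * (1/307.15 - 1/359.15))
= 37.66

37.66


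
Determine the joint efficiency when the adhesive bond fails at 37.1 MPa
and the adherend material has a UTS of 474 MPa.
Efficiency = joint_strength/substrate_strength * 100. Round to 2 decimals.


Joint efficiency = 37.1 / 474 * 100
= 7.83%

7.83


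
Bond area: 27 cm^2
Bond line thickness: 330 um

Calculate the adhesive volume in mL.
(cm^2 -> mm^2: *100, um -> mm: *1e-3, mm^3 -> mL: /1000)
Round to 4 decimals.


V = 27*100 * 330*1e-3 / 1000
= 0.8910 mL

0.8910


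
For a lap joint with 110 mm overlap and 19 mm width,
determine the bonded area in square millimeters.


Area = 110 * 19 = 2090 mm^2

2090


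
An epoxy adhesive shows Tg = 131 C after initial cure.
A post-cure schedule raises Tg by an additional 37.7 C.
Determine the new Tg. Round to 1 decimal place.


New Tg = 131 + 37.7
= 168.7 C

168.7


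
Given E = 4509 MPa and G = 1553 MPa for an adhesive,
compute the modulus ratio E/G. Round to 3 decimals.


E/G ratio = 4509 / 1553 = 2.903

2.903


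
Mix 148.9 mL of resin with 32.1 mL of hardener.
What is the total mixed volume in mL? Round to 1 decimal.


Total = 148.9 + 32.1 = 181.0 mL

181.0


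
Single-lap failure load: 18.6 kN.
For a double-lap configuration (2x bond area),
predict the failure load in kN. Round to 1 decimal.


Failure load = 18.6 * 2 = 37.2 kN

37.2


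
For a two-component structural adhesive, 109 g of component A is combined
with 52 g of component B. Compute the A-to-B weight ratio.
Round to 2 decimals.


Weight ratio A:B = 109 / 52
= 2.10

2.10


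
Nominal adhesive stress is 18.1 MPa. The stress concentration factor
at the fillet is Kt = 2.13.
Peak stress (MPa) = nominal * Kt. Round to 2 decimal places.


Peak = 18.1 * 2.13 = 38.55 MPa

38.55


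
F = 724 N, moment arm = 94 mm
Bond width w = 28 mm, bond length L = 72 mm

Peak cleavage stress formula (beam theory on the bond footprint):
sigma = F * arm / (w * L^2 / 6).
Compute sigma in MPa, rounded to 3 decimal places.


sigma = (724 * 94) / (28 * 5184 / 6)
= 68056 * 6 / 145152
= 408336 / 145152
= 2.813 MPa

2.813


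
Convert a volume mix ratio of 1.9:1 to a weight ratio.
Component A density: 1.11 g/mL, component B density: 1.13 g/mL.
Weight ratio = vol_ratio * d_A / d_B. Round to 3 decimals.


= 1.9 * 1.11 / 1.13 = 1.866

1.866


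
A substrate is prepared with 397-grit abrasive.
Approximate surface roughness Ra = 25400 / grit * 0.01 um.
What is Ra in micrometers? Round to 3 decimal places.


Ra = 25400 / 397 * 0.01 = 0.640 um

0.640


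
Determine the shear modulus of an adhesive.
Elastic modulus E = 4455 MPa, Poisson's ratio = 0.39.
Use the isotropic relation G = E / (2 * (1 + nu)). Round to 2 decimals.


G = 4455 / (2*(1+0.39)) = 4455 / 2.78
= 1602.52 MPa

1602.52


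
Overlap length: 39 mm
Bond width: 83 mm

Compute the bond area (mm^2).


Bond area = 39 * 83 = 3237 mm^2

3237


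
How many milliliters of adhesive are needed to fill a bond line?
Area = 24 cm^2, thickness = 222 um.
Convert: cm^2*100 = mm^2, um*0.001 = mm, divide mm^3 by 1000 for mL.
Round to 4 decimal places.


= (24 * 100) * (222 * 0.001) / 1000
= 0.5328 mL

0.5328


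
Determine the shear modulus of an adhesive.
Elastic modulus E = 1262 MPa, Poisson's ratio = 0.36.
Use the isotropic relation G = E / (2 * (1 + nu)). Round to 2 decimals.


G = 1262 / (2*(1+0.36)) = 1262 / 2.72
= 463.97 MPa

463.97


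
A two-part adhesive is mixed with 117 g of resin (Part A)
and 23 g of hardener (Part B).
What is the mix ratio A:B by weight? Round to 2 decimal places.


Mix ratio = mass_A / mass_B
= 117 / 23
= 5.09

5.09


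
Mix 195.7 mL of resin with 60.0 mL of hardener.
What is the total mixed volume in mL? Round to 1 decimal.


Total = 195.7 + 60.0 = 255.7 mL

255.7


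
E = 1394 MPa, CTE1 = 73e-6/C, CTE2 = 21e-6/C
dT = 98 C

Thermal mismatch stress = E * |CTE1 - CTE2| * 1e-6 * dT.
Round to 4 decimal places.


= 1394 * 52e-6 * 98
= 7.1038 MPa

7.1038


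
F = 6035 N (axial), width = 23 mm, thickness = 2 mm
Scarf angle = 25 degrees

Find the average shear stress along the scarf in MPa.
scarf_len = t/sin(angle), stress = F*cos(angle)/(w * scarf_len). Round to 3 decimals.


scarf_len = 2/sin(25 deg) = 4.7324
cos(25 deg) = 0.906308
stress = 6035*0.906308/(23*4.7324) = 50.251 MPa

50.251


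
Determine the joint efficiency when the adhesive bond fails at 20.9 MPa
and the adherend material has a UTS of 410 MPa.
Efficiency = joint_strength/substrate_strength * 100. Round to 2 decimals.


Joint efficiency = 20.9 / 410 * 100
= 5.10%

5.10


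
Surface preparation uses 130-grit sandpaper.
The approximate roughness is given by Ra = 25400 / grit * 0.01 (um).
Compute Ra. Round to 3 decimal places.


Ra = 25400 / 130 * 0.01
= 254 / 130
= 1.954 um

1.954


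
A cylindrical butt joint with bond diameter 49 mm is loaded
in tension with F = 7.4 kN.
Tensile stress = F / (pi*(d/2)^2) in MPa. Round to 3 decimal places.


Area = pi * (49/2)^2 = 1885.7410 mm^2
Stress = 7.4*1000 / 1885.7410
= 3.924 MPa

3.924


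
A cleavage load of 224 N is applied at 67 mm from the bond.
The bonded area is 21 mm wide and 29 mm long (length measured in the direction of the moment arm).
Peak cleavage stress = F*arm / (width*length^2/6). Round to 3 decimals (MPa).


Moment = 224 * 67 = 15008 N*mm
Section modulus = 21 * 841 / 6 = 17661 / 6 mm^3
Stress = 15008 / (17661 / 6) = 90048 / 17661
= 5.099 MPa

5.099


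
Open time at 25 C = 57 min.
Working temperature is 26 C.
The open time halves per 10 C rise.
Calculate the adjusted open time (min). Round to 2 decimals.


factor = 2^((26 - 25) / 10) = 1.0718
ot = 57 / 1.0718 = 53.18 min

53.18


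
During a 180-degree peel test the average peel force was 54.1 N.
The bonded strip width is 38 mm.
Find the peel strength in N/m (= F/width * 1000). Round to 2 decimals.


Peel strength = F/width * 1000
= 54.1 / 38 * 1000
= 1423.68 N/m

1423.68


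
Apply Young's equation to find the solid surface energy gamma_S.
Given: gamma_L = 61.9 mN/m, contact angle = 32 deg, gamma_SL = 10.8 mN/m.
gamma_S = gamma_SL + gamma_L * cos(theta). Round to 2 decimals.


theta_rad = 32 * pi/180 = 0.558505
gamma_S = 10.8 + 61.9 * cos(0.558505)
= 63.29 mN/m

63.29


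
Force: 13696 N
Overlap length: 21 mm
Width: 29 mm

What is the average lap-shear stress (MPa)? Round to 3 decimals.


Average shear stress = F / (overlap * width)
= 13696 / (21 * 29)
= 22.489 MPa

22.489


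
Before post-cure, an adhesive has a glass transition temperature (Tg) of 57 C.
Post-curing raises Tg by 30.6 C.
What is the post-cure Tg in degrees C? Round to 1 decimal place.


Tg_post = Tg_base + delta_Tg
= 57 + 30.6
= 87.6 C

87.6


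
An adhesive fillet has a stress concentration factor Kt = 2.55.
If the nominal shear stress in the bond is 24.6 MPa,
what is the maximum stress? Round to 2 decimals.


Max stress = 24.6 * 2.55 = 62.73 MPa

62.73


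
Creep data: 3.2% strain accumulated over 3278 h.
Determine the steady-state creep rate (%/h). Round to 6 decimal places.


Rate = 3.2 / 3278 = 0.000976 %/h

0.000976


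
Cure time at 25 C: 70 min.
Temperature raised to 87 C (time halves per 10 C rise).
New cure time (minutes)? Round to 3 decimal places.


Acceleration factor = 2^(62/10) = 73.5167
New time = 70 / 73.5167 = 0.952 min

0.952


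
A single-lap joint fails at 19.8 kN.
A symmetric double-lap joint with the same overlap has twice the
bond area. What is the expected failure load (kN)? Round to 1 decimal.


Double-lap load = 2 * 19.8 = 39.6 kN

39.6


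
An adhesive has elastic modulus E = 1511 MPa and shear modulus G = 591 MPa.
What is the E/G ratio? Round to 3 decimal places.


E/G = 1511 / 591 = 2.557

2.557


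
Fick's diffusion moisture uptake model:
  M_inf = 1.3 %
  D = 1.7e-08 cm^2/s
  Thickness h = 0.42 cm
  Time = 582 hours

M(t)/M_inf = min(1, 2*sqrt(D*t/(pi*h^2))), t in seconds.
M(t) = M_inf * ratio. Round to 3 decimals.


t_sec = 582 * 3600 = 2095200
ratio = 2*sqrt(1.7e-08*2095200/(pi*0.42^2))
= min(1, 0.507041)
= 0.507041
M(t) = 1.3 * 0.507041 = 0.659 %

0.659


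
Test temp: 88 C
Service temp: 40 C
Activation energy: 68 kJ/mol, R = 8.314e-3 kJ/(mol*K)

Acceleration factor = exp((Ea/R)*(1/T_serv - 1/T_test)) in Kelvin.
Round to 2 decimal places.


AF = exp((68/0.008314)*(1/313.15 - 1/361.15))
= 32.18

32.18


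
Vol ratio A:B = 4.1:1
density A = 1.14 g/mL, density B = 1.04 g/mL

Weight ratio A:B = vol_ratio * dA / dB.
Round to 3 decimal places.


Weight ratio = 4.1 * 1.14 / 1.04
= 4.494

4.494


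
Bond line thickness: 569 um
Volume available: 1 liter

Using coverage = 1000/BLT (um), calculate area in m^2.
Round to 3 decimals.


1 L = 1e6 mm^3, thickness = 569 um = 0.569 mm
Area = 1e6 / 0.569 mm^2 = (1e6 / 0.569) / 1e6 m^2 = 1000 / 569 m^2
= 1.757 m^2

1.757


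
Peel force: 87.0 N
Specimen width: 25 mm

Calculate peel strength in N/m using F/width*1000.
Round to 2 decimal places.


Peel strength = 87.0 / 25 * 1000 = 3480.00 N/m

3480.00


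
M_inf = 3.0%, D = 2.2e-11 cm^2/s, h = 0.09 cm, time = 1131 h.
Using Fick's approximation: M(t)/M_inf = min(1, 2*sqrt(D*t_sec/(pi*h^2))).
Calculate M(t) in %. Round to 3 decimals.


t = 4071600 s
ratio = min(1, 2*sqrt(2.2e-11*4071600/(pi*0.0081)))
= 0.118661
M(t) = 3.0 * 0.118661 = 0.356%

0.356


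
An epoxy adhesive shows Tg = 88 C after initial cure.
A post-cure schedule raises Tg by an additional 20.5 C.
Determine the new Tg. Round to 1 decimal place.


New Tg = 88 + 20.5
= 108.5 C

108.5


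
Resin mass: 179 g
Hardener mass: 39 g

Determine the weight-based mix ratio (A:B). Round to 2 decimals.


Ratio = 179 / 39 = 4.59

4.59


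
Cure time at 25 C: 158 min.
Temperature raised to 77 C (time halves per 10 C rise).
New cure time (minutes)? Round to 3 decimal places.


Acceleration factor = 2^(52/10) = 36.7583
New time = 158 / 36.7583 = 4.298 min

4.298


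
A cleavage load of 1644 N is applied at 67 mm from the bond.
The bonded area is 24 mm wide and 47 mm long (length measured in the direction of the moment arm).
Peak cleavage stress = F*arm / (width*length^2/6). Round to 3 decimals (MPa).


Moment = 1644 * 67 = 110148 N*mm
Section modulus = 24 * 2209 / 6 = 53016 / 6 mm^3
Stress = 110148 / (53016 / 6) = 660888 / 53016
= 12.466 MPa

12.466


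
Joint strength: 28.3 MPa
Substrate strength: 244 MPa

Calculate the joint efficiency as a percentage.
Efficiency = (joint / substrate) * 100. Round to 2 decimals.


Efficiency = (28.3 / 244) * 100 = 11.60%

11.60


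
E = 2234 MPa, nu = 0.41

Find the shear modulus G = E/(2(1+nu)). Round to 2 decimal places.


G = 2234 / (2 * 1.41)
= 792.20 MPa

792.20


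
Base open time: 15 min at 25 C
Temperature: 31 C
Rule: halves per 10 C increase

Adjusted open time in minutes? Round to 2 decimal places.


Acceleration = 2^((31-25)/10) = 1.5157
Open time = 15 / 1.5157 = 9.90 min

9.90


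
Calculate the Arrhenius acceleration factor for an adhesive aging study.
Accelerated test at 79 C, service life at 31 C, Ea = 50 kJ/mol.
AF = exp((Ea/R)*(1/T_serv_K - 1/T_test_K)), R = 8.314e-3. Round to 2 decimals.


T_test = 352.15 K, T_serv = 304.15 K
Ea/R = 50 / 0.008314 = 6013.95
AF = exp(6013.95 * (1/304.15 - 1/352.15))
= 14.81

14.81


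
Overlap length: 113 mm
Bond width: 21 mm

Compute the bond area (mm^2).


Bond area = 113 * 21 = 2373 mm^2

2373


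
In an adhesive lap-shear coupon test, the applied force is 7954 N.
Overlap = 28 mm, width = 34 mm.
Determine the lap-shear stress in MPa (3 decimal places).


stress = F / (overlap * width)
= 7954 / (28 * 34)
= 8.355 MPa

8.355


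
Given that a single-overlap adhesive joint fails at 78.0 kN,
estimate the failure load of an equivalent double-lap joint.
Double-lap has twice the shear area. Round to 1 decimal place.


Double-lap factor = 2
Expected load = 78.0 * 2 = 156.0 kN

156.0


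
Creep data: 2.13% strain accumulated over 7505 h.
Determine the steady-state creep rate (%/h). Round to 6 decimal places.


Rate = 2.13 / 7505 = 0.000284 %/h

0.000284


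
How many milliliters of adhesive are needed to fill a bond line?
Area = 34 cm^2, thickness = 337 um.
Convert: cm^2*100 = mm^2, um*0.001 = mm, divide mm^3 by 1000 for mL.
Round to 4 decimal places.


= (34 * 100) * (337 * 0.001) / 1000
= 1.1458 mL

1.1458


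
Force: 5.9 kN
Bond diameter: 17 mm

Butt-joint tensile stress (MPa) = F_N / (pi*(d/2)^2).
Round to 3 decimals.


F_N = 5.9 * 1000 = 5900.0 N
A = pi*(8.5)^2 = 226.9801 mm^2
stress = 5900.0 / 226.9801 = 25.993 MPa

25.993


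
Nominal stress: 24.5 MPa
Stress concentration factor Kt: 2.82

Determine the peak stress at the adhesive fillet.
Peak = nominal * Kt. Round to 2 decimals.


Peak stress = 24.5 * 2.82
= 69.09 MPa

69.09
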